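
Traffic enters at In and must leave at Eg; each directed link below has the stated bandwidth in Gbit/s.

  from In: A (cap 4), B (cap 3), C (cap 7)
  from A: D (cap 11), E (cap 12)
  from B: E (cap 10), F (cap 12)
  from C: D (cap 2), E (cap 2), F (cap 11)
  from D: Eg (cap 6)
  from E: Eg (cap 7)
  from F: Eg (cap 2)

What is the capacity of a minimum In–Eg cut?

13

Augment In→A→D→Eg: bottleneck 4, flow now 4.
Augment In→B→E→Eg: bottleneck 3, flow now 7.
Augment In→C→D→Eg: bottleneck 2, flow now 9.
Augment In→C→E→Eg: bottleneck 2, flow now 11.
Augment In→C→F→Eg: bottleneck 2, flow now 13.
No augmenting path remains; maximum flow = 13.
By max-flow min-cut, the minimum cut capacity equals the max flow.
In the residual graph, reachable from In: {In, C, F}.
Min-cut edges: In→A (4), In→B (3), C→D (2), C→E (2), F→Eg (2); capacity 4 + 3 + 2 + 2 + 2 = 13.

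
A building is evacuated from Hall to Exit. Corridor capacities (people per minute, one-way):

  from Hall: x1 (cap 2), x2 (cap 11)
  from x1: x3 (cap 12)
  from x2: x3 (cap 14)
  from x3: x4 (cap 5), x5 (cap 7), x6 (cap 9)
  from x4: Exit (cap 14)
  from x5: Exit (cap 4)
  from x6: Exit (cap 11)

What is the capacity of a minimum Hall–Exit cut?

Augment Hall→x1→x3→x4→Exit: bottleneck 2, flow now 2.
Augment Hall→x2→x3→x4→Exit: bottleneck 3, flow now 5.
Augment Hall→x2→x3→x5→Exit: bottleneck 4, flow now 9.
Augment Hall→x2→x3→x6→Exit: bottleneck 4, flow now 13.
No augmenting path remains; maximum flow = 13.
By max-flow min-cut, the minimum cut capacity equals the max flow.
In the residual graph, reachable from Hall: {Hall}.
Min-cut edges: Hall→x1 (2), Hall→x2 (11); capacity 2 + 11 = 13.

13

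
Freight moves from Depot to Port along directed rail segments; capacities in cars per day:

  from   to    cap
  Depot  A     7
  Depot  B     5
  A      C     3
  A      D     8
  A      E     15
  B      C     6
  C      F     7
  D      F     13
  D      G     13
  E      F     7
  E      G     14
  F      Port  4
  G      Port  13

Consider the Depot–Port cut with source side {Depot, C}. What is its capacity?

19

Edges leaving {Depot, C}: Depot→A (7), Depot→B (5), C→F (7).
Cut capacity = 7 + 5 + 7 = 19.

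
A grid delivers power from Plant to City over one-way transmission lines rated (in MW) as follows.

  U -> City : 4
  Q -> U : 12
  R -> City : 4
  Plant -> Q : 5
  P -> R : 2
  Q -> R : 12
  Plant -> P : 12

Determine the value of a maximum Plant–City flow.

7

Augment Plant→P→R→City: bottleneck 2, flow now 2.
Augment Plant→Q→R→City: bottleneck 2, flow now 4.
Augment Plant→Q→U→City: bottleneck 3, flow now 7.
No augmenting path remains; maximum flow = 7.
In the residual graph, reachable from Plant: {Plant, P}.
Min-cut edges: Plant→Q (5), P→R (2); capacity 5 + 2 = 7.
This cut is saturated, so no flow can exceed 7.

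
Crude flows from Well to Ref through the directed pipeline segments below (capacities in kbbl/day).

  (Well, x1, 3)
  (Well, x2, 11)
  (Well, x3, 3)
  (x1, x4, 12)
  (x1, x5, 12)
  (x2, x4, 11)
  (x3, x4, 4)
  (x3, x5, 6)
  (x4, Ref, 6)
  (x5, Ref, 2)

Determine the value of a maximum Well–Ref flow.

Augment Well→x1→x4→Ref: bottleneck 3, flow now 3.
Augment Well→x2→x4→Ref: bottleneck 3, flow now 6.
Augment Well→x3→x5→Ref: bottleneck 2, flow now 8.
No augmenting path remains; maximum flow = 8.
In the residual graph, reachable from Well: {Well, x1, x2, x3, x4, x5}.
Min-cut edges: x4→Ref (6), x5→Ref (2); capacity 6 + 2 = 8.
This cut is saturated, so no flow can exceed 8.

8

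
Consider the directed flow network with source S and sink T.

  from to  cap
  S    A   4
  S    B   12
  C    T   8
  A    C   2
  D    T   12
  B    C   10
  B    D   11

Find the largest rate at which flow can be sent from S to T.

14

Augment S→A→C→T: bottleneck 2, flow now 2.
Augment S→B→C→T: bottleneck 6, flow now 8.
Augment S→B→D→T: bottleneck 6, flow now 14.
No augmenting path remains; maximum flow = 14.
In the residual graph, reachable from S: {S, A}.
Min-cut edges: S→B (12), A→C (2); capacity 12 + 2 = 14.
This cut is saturated, so no flow can exceed 14.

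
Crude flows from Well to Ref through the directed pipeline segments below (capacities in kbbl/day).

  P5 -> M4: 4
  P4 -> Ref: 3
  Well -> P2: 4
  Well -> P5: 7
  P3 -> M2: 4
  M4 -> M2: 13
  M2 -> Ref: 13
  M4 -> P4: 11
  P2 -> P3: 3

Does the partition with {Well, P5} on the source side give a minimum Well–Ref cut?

No — its capacity is 8, but the minimum cut has capacity 7.

Given cut capacity: 4 + 4 = 8.
Augment Well→P5→M4→M2→Ref: bottleneck 4, flow now 4.
Augment Well→P2→P3→M2→Ref: bottleneck 3, flow now 7.
No augmenting path remains; maximum flow = 7.
In the residual graph, reachable from Well: {Well, P5, P2}.
Min-cut edges: P5→M4 (4), P2→P3 (3); capacity 4 + 3 = 7.
Cut capacity 8 exceeds the max flow 7, so it is not minimum.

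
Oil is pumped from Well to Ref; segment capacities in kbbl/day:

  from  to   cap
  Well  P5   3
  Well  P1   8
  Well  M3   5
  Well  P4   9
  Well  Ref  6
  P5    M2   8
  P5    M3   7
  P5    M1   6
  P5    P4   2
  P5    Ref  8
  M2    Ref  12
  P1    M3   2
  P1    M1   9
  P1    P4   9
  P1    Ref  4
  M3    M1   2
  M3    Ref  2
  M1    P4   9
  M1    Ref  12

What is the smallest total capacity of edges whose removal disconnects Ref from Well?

21

Augment Well→Ref: bottleneck 6, flow now 6.
Augment Well→P5→Ref: bottleneck 3, flow now 9.
Augment Well→P1→Ref: bottleneck 4, flow now 13.
Augment Well→M3→Ref: bottleneck 2, flow now 15.
Augment Well→P1→M1→Ref: bottleneck 4, flow now 19.
Augment Well→M3→M1→Ref: bottleneck 2, flow now 21.
No augmenting path remains; maximum flow = 21.
By max-flow min-cut, the minimum cut capacity equals the max flow.
In the residual graph, reachable from Well: {Well, M3, P4}.
Min-cut edges: Well→P5 (3), Well→P1 (8), Well→Ref (6), M3→M1 (2), M3→Ref (2); capacity 3 + 8 + 6 + 2 + 2 = 21.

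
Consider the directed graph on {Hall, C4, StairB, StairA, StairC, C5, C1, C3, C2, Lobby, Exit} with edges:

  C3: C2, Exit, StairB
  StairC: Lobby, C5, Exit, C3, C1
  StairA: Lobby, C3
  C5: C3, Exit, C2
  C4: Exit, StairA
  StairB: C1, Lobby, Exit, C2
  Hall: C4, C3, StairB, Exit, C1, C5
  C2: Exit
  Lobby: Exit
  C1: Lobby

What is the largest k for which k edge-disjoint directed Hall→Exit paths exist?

Assign every edge capacity 1; by Menger, the answer equals the max flow.
Path Hall→Exit (+1); total 1.
Path Hall→C4→Exit (+1); total 2.
Path Hall→StairB→Exit (+1); total 3.
Path Hall→C5→Exit (+1); total 4.
Path Hall→C3→Exit (+1); total 5.
Path Hall→C1→Lobby→Exit (+1); total 6.
No residual Hall→Exit path; max flow = 6.
Certifying cut of size 6: {Hall→C1, Hall→C3, Hall→C4, Hall→C5, Hall→Exit, Hall→StairB}.

6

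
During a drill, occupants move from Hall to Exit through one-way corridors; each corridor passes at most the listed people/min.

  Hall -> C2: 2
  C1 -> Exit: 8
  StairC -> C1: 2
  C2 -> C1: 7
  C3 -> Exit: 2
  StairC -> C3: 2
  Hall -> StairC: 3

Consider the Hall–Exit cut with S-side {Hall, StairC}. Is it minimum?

No — its capacity is 6, but the minimum cut has capacity 5.

Given cut capacity: 2 + 2 + 2 = 6.
Augment Hall→StairC→C1→Exit: bottleneck 2, flow now 2.
Augment Hall→StairC→C3→Exit: bottleneck 1, flow now 3.
Augment Hall→C2→C1→Exit: bottleneck 2, flow now 5.
No augmenting path remains; maximum flow = 5.
In the residual graph, reachable from Hall: {Hall}.
Min-cut edges: Hall→StairC (3), Hall→C2 (2); capacity 3 + 2 = 5.
Cut capacity 6 exceeds the max flow 5, so it is not minimum.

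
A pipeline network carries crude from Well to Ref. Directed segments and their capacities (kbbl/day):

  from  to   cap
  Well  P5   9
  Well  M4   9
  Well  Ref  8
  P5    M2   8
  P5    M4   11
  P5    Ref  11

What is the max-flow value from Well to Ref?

Augment Well→Ref: bottleneck 8, flow now 8.
Augment Well→P5→Ref: bottleneck 9, flow now 17.
No augmenting path remains; maximum flow = 17.
In the residual graph, reachable from Well: {Well, M4}.
Min-cut edges: Well→P5 (9), Well→Ref (8); capacity 9 + 8 = 17.
This cut is saturated, so no flow can exceed 17.

17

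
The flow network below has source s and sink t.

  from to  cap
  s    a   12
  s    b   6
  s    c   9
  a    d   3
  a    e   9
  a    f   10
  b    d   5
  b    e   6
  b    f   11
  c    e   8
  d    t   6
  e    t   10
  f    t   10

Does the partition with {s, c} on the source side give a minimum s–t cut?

Given cut capacity: 12 + 6 + 8 = 26.
Augment s→a→d→t: bottleneck 3, flow now 3.
Augment s→a→e→t: bottleneck 9, flow now 12.
Augment s→b→d→t: bottleneck 3, flow now 15.
Augment s→b→e→t: bottleneck 1, flow now 16.
Augment s→b→f→t: bottleneck 2, flow now 18.
Augment s→c→e→a→f→t: bottleneck 8, flow now 26. (uses reverse residual edge)
No augmenting path remains; maximum flow = 26.
Cut capacity 26 equals the max flow, so it is a minimum cut.

Yes — it is a minimum cut (capacity 26).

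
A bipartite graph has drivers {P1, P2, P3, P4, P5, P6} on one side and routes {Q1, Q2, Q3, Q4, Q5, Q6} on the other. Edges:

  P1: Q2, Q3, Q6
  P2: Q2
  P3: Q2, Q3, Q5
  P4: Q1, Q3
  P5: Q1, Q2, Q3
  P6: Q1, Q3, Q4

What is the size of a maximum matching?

Unit-capacity flow: source→left, listed edges, right→sink; max matching = max flow.
Augmenting path P1→Q2 (+1); matched 1.
Augmenting path P3→Q3 (+1); matched 2.
Augmenting path P4→Q1 (+1); matched 3.
Augmenting path P6→Q4 (+1); matched 4.
Augmenting path P2→Q2→P1→Q6 (+1); matched 5.
Augmenting path P5→Q3→P3→Q5 (+1); matched 6.
No augmenting path remains; maximum matching = 6.
König certificate: {P1, P2, P3, P4, P5, P6} is a vertex cover of size 6 (every listed pair touches it), so no matching can be larger.

6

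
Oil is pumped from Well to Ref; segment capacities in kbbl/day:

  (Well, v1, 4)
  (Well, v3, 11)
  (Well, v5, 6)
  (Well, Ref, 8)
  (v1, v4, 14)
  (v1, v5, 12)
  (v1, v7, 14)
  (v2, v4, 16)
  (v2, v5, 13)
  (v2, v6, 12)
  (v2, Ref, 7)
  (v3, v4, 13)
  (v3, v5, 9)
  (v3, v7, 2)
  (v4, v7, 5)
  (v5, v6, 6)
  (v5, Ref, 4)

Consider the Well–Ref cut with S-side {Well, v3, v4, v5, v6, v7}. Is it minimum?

Given cut capacity: 4 + 8 + 4 = 16.
Augment Well→Ref: bottleneck 8, flow now 8.
Augment Well→v5→Ref: bottleneck 4, flow now 12.
No augmenting path remains; maximum flow = 12.
In the residual graph, reachable from Well: {Well, v1, v3, v4, v5, v6, v7}.
Min-cut edges: Well→Ref (8), v5→Ref (4); capacity 8 + 4 = 12.
Cut capacity 16 exceeds the max flow 12, so it is not minimum.

No — its capacity is 16, but the minimum cut has capacity 12.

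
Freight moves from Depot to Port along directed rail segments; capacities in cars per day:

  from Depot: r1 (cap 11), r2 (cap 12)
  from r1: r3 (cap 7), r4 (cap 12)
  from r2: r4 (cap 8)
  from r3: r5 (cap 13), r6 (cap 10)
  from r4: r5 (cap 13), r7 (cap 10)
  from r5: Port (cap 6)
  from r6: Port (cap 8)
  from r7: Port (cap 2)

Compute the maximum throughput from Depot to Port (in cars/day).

15

Augment Depot→r1→r3→r5→Port: bottleneck 6, flow now 6.
Augment Depot→r1→r3→r6→Port: bottleneck 1, flow now 7.
Augment Depot→r1→r4→r7→Port: bottleneck 2, flow now 9.
Augment Depot→r1→r4→r5→r3→r6→Port: bottleneck 2, flow now 11. (uses reverse residual edge)
Augment Depot→r2→r4→r5→r3→r6→Port: bottleneck 4, flow now 15. (uses reverse residual edge)
No augmenting path remains; maximum flow = 15.
In the residual graph, reachable from Depot: {Depot, r1, r2, r4, r5, r7}.
Min-cut edges: r1→r3 (7), r5→Port (6), r7→Port (2); capacity 7 + 6 + 2 = 15.
This cut is saturated, so no flow can exceed 15.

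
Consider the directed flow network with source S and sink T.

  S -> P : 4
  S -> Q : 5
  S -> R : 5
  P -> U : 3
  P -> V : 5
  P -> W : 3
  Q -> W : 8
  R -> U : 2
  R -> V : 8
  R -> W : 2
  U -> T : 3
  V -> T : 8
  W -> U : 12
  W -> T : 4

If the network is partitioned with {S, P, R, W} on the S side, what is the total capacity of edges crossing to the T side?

39

Edges leaving {S, P, R, W}: S→Q (5), P→U (3), P→V (5), R→U (2), R→V (8), W→U (12), W→T (4).
Cut capacity = 5 + 3 + 5 + 2 + 8 + 12 + 4 = 39.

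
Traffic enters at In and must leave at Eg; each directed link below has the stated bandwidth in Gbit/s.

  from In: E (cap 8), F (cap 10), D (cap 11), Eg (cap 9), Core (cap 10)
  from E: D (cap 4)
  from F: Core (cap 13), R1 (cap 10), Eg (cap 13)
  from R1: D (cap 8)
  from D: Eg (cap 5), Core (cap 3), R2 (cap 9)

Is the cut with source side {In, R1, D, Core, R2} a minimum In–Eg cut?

No — its capacity is 32, but the minimum cut has capacity 24.

Given cut capacity: 8 + 10 + 9 + 5 = 32.
Augment In→Eg: bottleneck 9, flow now 9.
Augment In→F→Eg: bottleneck 10, flow now 19.
Augment In→D→Eg: bottleneck 5, flow now 24.
No augmenting path remains; maximum flow = 24.
In the residual graph, reachable from In: {In, E, D, Core, R2}.
Min-cut edges: In→F (10), In→Eg (9), D→Eg (5); capacity 10 + 9 + 5 = 24.
Cut capacity 32 exceeds the max flow 24, so it is not minimum.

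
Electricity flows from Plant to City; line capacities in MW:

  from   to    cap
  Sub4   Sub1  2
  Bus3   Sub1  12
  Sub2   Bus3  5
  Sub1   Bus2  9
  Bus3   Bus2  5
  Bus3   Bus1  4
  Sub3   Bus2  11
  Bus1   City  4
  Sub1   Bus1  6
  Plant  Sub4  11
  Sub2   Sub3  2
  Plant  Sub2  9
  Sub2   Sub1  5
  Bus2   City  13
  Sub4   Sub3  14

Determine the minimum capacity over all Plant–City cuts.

Augment Plant→Sub2→Bus3→Bus2→City: bottleneck 5, flow now 5.
Augment Plant→Sub2→Sub1→Bus2→City: bottleneck 4, flow now 9.
Augment Plant→Sub4→Sub1→Bus2→City: bottleneck 2, flow now 11.
Augment Plant→Sub4→Sub3→Bus2→City: bottleneck 2, flow now 13.
Augment Plant→Sub4→Sub3→Bus2→Bus3→Bus1→City: bottleneck 4, flow now 17. (uses reverse residual edge)
No augmenting path remains; maximum flow = 17.
By max-flow min-cut, the minimum cut capacity equals the max flow.
In the residual graph, reachable from Plant: {Plant, Sub2, Sub4, Bus3, Sub1, Sub3, Bus2, Bus1}.
Min-cut edges: Bus2→City (13), Bus1→City (4); capacity 13 + 4 = 17.

17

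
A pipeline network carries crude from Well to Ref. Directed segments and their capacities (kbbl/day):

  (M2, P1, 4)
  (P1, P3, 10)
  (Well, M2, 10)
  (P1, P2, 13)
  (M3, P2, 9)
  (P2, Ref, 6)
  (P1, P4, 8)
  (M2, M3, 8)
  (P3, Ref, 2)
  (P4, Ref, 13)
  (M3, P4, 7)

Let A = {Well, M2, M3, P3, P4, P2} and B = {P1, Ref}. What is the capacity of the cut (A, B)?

25

Edges leaving {Well, M2, M3, P3, P4, P2}: M2→P1 (4), P3→Ref (2), P4→Ref (13), P2→Ref (6).
Cut capacity = 4 + 2 + 13 + 6 = 25.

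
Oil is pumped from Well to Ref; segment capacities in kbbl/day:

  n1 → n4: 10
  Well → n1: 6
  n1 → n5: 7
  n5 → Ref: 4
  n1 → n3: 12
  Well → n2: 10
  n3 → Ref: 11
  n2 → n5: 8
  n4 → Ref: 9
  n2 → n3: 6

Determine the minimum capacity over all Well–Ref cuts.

16

Augment Well→n1→n3→Ref: bottleneck 6, flow now 6.
Augment Well→n2→n3→Ref: bottleneck 5, flow now 11.
Augment Well→n2→n5→Ref: bottleneck 4, flow now 15.
Augment Well→n2→n3→n1→n4→Ref: bottleneck 1, flow now 16. (uses reverse residual edge)
No augmenting path remains; maximum flow = 16.
By max-flow min-cut, the minimum cut capacity equals the max flow.
In the residual graph, reachable from Well: {Well}.
Min-cut edges: Well→n1 (6), Well→n2 (10); capacity 6 + 10 = 16.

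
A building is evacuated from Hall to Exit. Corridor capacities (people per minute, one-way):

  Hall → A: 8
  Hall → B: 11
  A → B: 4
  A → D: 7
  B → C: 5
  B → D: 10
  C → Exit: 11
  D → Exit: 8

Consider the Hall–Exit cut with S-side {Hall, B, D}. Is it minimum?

No — its capacity is 21, but the minimum cut has capacity 13.

Given cut capacity: 8 + 5 + 8 = 21.
Augment Hall→A→D→Exit: bottleneck 7, flow now 7.
Augment Hall→B→C→Exit: bottleneck 5, flow now 12.
Augment Hall→B→D→Exit: bottleneck 1, flow now 13.
No augmenting path remains; maximum flow = 13.
In the residual graph, reachable from Hall: {Hall, A, B, D}.
Min-cut edges: B→C (5), D→Exit (8); capacity 5 + 8 = 13.
Cut capacity 21 exceeds the max flow 13, so it is not minimum.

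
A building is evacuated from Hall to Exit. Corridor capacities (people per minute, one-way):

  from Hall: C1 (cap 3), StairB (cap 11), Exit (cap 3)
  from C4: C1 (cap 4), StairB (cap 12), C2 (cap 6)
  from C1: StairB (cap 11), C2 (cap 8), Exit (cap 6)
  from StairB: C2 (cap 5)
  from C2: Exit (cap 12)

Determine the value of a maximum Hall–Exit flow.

11

Augment Hall→Exit: bottleneck 3, flow now 3.
Augment Hall→C1→Exit: bottleneck 3, flow now 6.
Augment Hall→StairB→C2→Exit: bottleneck 5, flow now 11.
No augmenting path remains; maximum flow = 11.
In the residual graph, reachable from Hall: {Hall, StairB}.
Min-cut edges: Hall→C1 (3), Hall→Exit (3), StairB→C2 (5); capacity 3 + 3 + 5 = 11.
This cut is saturated, so no flow can exceed 11.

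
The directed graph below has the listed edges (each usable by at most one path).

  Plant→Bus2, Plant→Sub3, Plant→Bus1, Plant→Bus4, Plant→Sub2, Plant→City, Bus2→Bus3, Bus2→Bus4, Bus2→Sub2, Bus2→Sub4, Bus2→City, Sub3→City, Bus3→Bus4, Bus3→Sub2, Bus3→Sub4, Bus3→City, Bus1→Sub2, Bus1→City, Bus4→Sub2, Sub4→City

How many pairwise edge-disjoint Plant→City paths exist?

4

Assign every edge capacity 1; by Menger, the answer equals the max flow.
Path Plant→City (+1); total 1.
Path Plant→Bus2→City (+1); total 2.
Path Plant→Sub3→City (+1); total 3.
Path Plant→Bus1→City (+1); total 4.
No residual Plant→City path; max flow = 4.
Certifying cut of size 4: {Plant→Bus1, Plant→Bus2, Plant→City, Plant→Sub3}.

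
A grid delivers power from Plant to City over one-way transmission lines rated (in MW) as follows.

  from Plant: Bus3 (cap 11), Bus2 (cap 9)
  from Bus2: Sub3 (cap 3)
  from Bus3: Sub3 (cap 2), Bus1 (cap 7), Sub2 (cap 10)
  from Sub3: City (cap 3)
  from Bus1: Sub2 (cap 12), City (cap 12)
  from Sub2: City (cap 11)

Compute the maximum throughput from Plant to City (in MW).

Augment Plant→Bus2→Sub3→City: bottleneck 3, flow now 3.
Augment Plant→Bus3→Bus1→City: bottleneck 7, flow now 10.
Augment Plant→Bus3→Sub2→City: bottleneck 4, flow now 14.
No augmenting path remains; maximum flow = 14.
In the residual graph, reachable from Plant: {Plant, Bus2}.
Min-cut edges: Plant→Bus3 (11), Bus2→Sub3 (3); capacity 11 + 3 = 14.
This cut is saturated, so no flow can exceed 14.

14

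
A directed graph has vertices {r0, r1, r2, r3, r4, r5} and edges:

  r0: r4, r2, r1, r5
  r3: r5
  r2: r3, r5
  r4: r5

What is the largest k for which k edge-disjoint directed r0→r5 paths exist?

Assign every edge capacity 1; by Menger, the answer equals the max flow.
Path r0→r5 (+1); total 1.
Path r0→r2→r5 (+1); total 2.
Path r0→r4→r5 (+1); total 3.
No residual r0→r5 path; max flow = 3.
Certifying cut of size 3: {r0→r2, r0→r4, r0→r5}.

3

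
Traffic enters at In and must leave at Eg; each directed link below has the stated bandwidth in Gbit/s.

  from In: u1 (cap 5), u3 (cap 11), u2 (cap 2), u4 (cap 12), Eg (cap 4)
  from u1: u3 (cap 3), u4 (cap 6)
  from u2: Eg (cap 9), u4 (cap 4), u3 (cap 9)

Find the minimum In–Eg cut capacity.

Augment In→Eg: bottleneck 4, flow now 4.
Augment In→u2→Eg: bottleneck 2, flow now 6.
No augmenting path remains; maximum flow = 6.
By max-flow min-cut, the minimum cut capacity equals the max flow.
In the residual graph, reachable from In: {In, u1, u3, u4}.
Min-cut edges: In→u2 (2), In→Eg (4); capacity 2 + 4 = 6.

6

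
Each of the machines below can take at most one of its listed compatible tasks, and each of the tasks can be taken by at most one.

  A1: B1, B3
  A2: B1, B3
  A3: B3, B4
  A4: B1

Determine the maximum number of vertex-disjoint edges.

Unit-capacity flow: source→left, listed edges, right→sink; max matching = max flow.
Augmenting path A1→B1 (+1); matched 1.
Augmenting path A2→B3 (+1); matched 2.
Augmenting path A3→B4 (+1); matched 3.
No augmenting path remains; maximum matching = 3.
König certificate: {A3, B1, B3} is a vertex cover of size 3 (every listed pair touches it), so no matching can be larger.

3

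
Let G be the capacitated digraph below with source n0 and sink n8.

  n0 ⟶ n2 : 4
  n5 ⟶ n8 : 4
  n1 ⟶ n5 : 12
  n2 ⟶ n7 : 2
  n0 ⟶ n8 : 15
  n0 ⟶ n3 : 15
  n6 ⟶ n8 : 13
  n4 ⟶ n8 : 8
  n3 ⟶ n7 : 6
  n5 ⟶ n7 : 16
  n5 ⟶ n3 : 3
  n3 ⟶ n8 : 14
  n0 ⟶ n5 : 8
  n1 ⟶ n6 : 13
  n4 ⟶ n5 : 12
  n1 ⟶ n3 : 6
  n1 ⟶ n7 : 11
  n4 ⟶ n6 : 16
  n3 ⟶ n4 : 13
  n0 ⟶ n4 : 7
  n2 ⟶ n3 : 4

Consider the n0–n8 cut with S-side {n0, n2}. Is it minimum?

Given cut capacity: 15 + 7 + 8 + 15 + 4 + 2 = 51.
Augment n0→n8: bottleneck 15, flow now 15.
Augment n0→n3→n8: bottleneck 14, flow now 29.
Augment n0→n4→n8: bottleneck 7, flow now 36.
Augment n0→n5→n8: bottleneck 4, flow now 40.
Augment n0→n3→n4→n8: bottleneck 1, flow now 41.
Augment n0→n2→n3→n4→n6→n8: bottleneck 4, flow now 45.
Augment n0→n5→n3→n4→n6→n8: bottleneck 3, flow now 48.
No augmenting path remains; maximum flow = 48.
In the residual graph, reachable from n0: {n0, n5, n7}.
Min-cut edges: n0→n2 (4), n0→n3 (15), n0→n4 (7), n0→n8 (15), n5→n3 (3), n5→n8 (4); capacity 4 + 15 + 7 + 15 + 3 + 4 = 48.
Cut capacity 51 exceeds the max flow 48, so it is not minimum.

No — its capacity is 51, but the minimum cut has capacity 48.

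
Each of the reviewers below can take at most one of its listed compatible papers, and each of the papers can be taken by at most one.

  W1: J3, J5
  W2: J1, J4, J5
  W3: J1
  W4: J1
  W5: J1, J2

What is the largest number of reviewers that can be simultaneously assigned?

Unit-capacity flow: source→left, listed edges, right→sink; max matching = max flow.
Augmenting path W1→J3 (+1); matched 1.
Augmenting path W2→J1 (+1); matched 2.
Augmenting path W5→J2 (+1); matched 3.
Augmenting path W3→J1→W2→J4 (+1); matched 4.
No augmenting path remains; maximum matching = 4.
König certificate: {W1, W2, W5, J1} is a vertex cover of size 4 (every listed pair touches it), so no matching can be larger.

4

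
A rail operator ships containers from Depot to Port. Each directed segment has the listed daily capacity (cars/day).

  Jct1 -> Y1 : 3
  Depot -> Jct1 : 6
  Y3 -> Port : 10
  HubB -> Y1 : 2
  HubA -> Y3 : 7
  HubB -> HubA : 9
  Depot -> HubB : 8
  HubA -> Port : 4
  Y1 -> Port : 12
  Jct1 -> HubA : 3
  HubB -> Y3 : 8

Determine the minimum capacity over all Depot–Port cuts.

14

Augment Depot→HubB→Y1→Port: bottleneck 2, flow now 2.
Augment Depot→HubB→HubA→Port: bottleneck 4, flow now 6.
Augment Depot→HubB→Y3→Port: bottleneck 2, flow now 8.
Augment Depot→Jct1→Y1→Port: bottleneck 3, flow now 11.
Augment Depot→Jct1→HubA→Y3→Port: bottleneck 3, flow now 14.
No augmenting path remains; maximum flow = 14.
By max-flow min-cut, the minimum cut capacity equals the max flow.
In the residual graph, reachable from Depot: {Depot}.
Min-cut edges: Depot→HubB (8), Depot→Jct1 (6); capacity 8 + 6 = 14.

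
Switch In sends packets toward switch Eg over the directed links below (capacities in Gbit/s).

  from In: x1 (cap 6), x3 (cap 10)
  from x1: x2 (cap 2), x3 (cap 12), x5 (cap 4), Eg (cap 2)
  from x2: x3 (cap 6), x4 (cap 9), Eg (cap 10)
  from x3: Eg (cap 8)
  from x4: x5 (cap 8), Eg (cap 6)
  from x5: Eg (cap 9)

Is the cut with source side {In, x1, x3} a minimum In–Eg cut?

Given cut capacity: 2 + 4 + 2 + 8 = 16.
Augment In→x1→Eg: bottleneck 2, flow now 2.
Augment In→x3→Eg: bottleneck 8, flow now 10.
Augment In→x1→x2→Eg: bottleneck 2, flow now 12.
Augment In→x1→x5→Eg: bottleneck 2, flow now 14.
No augmenting path remains; maximum flow = 14.
In the residual graph, reachable from In: {In, x3}.
Min-cut edges: In→x1 (6), x3→Eg (8); capacity 6 + 8 = 14.
Cut capacity 16 exceeds the max flow 14, so it is not minimum.

No — its capacity is 16, but the minimum cut has capacity 14.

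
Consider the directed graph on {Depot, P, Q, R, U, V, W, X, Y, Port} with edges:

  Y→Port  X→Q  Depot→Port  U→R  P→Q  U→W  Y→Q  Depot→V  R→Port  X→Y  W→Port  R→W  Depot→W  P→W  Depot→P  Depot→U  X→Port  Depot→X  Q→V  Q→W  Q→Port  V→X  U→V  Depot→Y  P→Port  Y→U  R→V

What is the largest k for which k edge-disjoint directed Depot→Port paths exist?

7

Assign every edge capacity 1; by Menger, the answer equals the max flow.
Path Depot→Port (+1); total 1.
Path Depot→P→Port (+1); total 2.
Path Depot→W→Port (+1); total 3.
Path Depot→X→Port (+1); total 4.
Path Depot→Y→Port (+1); total 5.
Path Depot→U→R→Port (+1); total 6.
Path Depot→V→X→Q→Port (+1); total 7.
No residual Depot→Port path; max flow = 7.
Certifying cut of size 7: {Depot→P, Depot→Port, Depot→U, Depot→V, Depot→W, Depot→X, Depot→Y}.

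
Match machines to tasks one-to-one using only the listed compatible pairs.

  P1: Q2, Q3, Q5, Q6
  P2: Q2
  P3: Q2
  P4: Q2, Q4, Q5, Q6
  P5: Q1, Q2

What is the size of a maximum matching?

4

Unit-capacity flow: source→left, listed edges, right→sink; max matching = max flow.
Augmenting path P1→Q2 (+1); matched 1.
Augmenting path P4→Q4 (+1); matched 2.
Augmenting path P5→Q1 (+1); matched 3.
Augmenting path P2→Q2→P1→Q3 (+1); matched 4.
No augmenting path remains; maximum matching = 4.
König certificate: {P1, P4, P5, Q2} is a vertex cover of size 4 (every listed pair touches it), so no matching can be larger.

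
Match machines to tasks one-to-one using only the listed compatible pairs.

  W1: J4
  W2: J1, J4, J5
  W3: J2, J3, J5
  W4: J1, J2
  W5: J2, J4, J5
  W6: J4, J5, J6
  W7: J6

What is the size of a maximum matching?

6

Unit-capacity flow: source→left, listed edges, right→sink; max matching = max flow.
Augmenting path W1→J4 (+1); matched 1.
Augmenting path W2→J1 (+1); matched 2.
Augmenting path W3→J2 (+1); matched 3.
Augmenting path W5→J5 (+1); matched 4.
Augmenting path W6→J6 (+1); matched 5.
Augmenting path W4→J2→W3→J3 (+1); matched 6.
No augmenting path remains; maximum matching = 6.
König certificate: {W3, J1, J2, J4, J5, J6} is a vertex cover of size 6 (every listed pair touches it), so no matching can be larger.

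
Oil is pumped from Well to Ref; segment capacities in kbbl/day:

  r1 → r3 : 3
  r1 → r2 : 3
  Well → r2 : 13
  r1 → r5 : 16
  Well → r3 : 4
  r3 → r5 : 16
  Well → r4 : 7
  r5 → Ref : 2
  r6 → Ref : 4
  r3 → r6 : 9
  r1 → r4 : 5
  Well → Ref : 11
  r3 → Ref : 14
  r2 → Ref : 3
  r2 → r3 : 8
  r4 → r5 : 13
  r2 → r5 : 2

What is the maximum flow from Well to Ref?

28

Augment Well→Ref: bottleneck 11, flow now 11.
Augment Well→r2→Ref: bottleneck 3, flow now 14.
Augment Well→r3→Ref: bottleneck 4, flow now 18.
Augment Well→r2→r3→Ref: bottleneck 8, flow now 26.
Augment Well→r2→r5→Ref: bottleneck 2, flow now 28.
No augmenting path remains; maximum flow = 28.
In the residual graph, reachable from Well: {Well, r2, r4, r5}.
Min-cut edges: Well→r3 (4), Well→Ref (11), r2→r3 (8), r2→Ref (3), r5→Ref (2); capacity 4 + 11 + 8 + 3 + 2 = 28.
This cut is saturated, so no flow can exceed 28.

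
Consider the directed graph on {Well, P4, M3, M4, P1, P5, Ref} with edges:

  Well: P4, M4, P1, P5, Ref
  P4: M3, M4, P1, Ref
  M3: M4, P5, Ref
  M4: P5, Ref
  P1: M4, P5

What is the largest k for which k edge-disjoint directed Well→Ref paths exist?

3

Assign every edge capacity 1; by Menger, the answer equals the max flow.
Path Well→Ref (+1); total 1.
Path Well→P4→Ref (+1); total 2.
Path Well→M4→Ref (+1); total 3.
No residual Well→Ref path; max flow = 3.
Certifying cut of size 3: {M4→Ref, Well→P4, Well→Ref}.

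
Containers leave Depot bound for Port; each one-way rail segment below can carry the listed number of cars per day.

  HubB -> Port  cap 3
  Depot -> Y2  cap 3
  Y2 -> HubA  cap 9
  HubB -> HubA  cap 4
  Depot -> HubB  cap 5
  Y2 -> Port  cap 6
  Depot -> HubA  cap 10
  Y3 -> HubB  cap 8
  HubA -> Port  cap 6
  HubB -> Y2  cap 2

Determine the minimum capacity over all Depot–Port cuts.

Augment Depot→HubB→Port: bottleneck 3, flow now 3.
Augment Depot→Y2→Port: bottleneck 3, flow now 6.
Augment Depot→HubA→Port: bottleneck 6, flow now 12.
Augment Depot→HubB→Y2→Port: bottleneck 2, flow now 14.
No augmenting path remains; maximum flow = 14.
By max-flow min-cut, the minimum cut capacity equals the max flow.
In the residual graph, reachable from Depot: {Depot, HubA}.
Min-cut edges: Depot→HubB (5), Depot→Y2 (3), HubA→Port (6); capacity 5 + 3 + 6 = 14.

14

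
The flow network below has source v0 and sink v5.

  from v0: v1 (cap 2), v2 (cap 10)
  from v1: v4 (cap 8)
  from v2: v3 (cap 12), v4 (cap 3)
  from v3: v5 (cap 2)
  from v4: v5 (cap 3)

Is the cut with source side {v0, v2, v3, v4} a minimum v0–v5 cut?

No — its capacity is 7, but the minimum cut has capacity 5.

Given cut capacity: 2 + 2 + 3 = 7.
Augment v0→v1→v4→v5: bottleneck 2, flow now 2.
Augment v0→v2→v3→v5: bottleneck 2, flow now 4.
Augment v0→v2→v4→v5: bottleneck 1, flow now 5.
No augmenting path remains; maximum flow = 5.
In the residual graph, reachable from v0: {v0, v1, v2, v3, v4}.
Min-cut edges: v3→v5 (2), v4→v5 (3); capacity 2 + 3 = 5.
Cut capacity 7 exceeds the max flow 5, so it is not minimum.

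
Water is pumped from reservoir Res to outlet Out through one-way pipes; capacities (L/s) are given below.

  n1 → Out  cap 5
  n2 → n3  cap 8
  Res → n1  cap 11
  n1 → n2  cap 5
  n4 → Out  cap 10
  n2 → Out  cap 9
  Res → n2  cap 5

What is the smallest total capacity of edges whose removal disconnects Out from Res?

14

Augment Res→n1→Out: bottleneck 5, flow now 5.
Augment Res→n2→Out: bottleneck 5, flow now 10.
Augment Res→n1→n2→Out: bottleneck 4, flow now 14.
No augmenting path remains; maximum flow = 14.
By max-flow min-cut, the minimum cut capacity equals the max flow.
In the residual graph, reachable from Res: {Res, n1, n2, n3}.
Min-cut edges: n1→Out (5), n2→Out (9); capacity 5 + 9 = 14.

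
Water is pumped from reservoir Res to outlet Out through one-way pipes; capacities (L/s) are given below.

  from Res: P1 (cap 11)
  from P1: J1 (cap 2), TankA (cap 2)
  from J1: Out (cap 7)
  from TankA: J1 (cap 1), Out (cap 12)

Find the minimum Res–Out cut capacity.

Augment Res→P1→J1→Out: bottleneck 2, flow now 2.
Augment Res→P1→TankA→Out: bottleneck 2, flow now 4.
No augmenting path remains; maximum flow = 4.
By max-flow min-cut, the minimum cut capacity equals the max flow.
In the residual graph, reachable from Res: {Res, P1}.
Min-cut edges: P1→J1 (2), P1→TankA (2); capacity 2 + 2 = 4.

4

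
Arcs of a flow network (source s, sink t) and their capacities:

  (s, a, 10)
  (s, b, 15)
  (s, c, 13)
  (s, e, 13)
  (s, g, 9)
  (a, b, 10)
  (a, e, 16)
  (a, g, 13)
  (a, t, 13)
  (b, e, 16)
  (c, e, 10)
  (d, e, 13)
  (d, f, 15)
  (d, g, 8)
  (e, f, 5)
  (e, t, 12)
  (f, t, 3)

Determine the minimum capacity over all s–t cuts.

25

Augment s→a→t: bottleneck 10, flow now 10.
Augment s→e→t: bottleneck 12, flow now 22.
Augment s→e→f→t: bottleneck 1, flow now 23.
Augment s→b→e→f→t: bottleneck 2, flow now 25.
No augmenting path remains; maximum flow = 25.
By max-flow min-cut, the minimum cut capacity equals the max flow.
In the residual graph, reachable from s: {s, b, c, e, f, g}.
Min-cut edges: s→a (10), e→t (12), f→t (3); capacity 10 + 12 + 3 = 25.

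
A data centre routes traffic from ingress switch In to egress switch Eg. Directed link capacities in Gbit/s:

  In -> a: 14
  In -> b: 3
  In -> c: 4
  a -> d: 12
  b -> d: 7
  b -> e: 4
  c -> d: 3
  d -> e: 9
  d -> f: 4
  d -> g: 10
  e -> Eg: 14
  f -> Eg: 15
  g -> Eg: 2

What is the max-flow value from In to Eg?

18

Augment In→b→e→Eg: bottleneck 3, flow now 3.
Augment In→a→d→e→Eg: bottleneck 9, flow now 12.
Augment In→a→d→f→Eg: bottleneck 3, flow now 15.
Augment In→c→d→f→Eg: bottleneck 1, flow now 16.
Augment In→c→d→g→Eg: bottleneck 2, flow now 18.
No augmenting path remains; maximum flow = 18.
In the residual graph, reachable from In: {In, a, c}.
Min-cut edges: In→b (3), a→d (12), c→d (3); capacity 3 + 12 + 3 = 18.
This cut is saturated, so no flow can exceed 18.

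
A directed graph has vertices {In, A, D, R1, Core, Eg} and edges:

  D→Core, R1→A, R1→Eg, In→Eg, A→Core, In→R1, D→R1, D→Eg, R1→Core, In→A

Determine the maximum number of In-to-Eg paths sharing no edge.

2

Assign every edge capacity 1; by Menger, the answer equals the max flow.
Path In→Eg (+1); total 1.
Path In→R1→Eg (+1); total 2.
No residual In→Eg path; max flow = 2.
Certifying cut of size 2: {In→Eg, In→R1}.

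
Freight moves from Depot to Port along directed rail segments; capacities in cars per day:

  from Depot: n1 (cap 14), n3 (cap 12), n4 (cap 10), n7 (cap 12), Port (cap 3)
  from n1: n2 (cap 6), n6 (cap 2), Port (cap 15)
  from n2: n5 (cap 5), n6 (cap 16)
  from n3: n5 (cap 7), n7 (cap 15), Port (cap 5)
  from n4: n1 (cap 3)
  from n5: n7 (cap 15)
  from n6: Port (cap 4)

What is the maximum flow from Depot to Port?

Augment Depot→Port: bottleneck 3, flow now 3.
Augment Depot→n1→Port: bottleneck 14, flow now 17.
Augment Depot→n3→Port: bottleneck 5, flow now 22.
Augment Depot→n4→n1→Port: bottleneck 1, flow now 23.
Augment Depot→n4→n1→n6→Port: bottleneck 2, flow now 25.
No augmenting path remains; maximum flow = 25.
In the residual graph, reachable from Depot: {Depot, n3, n4, n5, n7}.
Min-cut edges: Depot→n1 (14), Depot→Port (3), n3→Port (5), n4→n1 (3); capacity 14 + 3 + 5 + 3 = 25.
This cut is saturated, so no flow can exceed 25.

25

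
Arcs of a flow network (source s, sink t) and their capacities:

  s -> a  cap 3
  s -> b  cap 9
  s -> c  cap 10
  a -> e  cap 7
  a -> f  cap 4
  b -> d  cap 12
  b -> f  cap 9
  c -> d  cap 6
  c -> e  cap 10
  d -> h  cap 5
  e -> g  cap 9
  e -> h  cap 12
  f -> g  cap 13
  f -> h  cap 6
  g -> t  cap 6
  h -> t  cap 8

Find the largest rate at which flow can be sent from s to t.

Augment s→a→e→g→t: bottleneck 3, flow now 3.
Augment s→b→d→h→t: bottleneck 5, flow now 8.
Augment s→b→f→g→t: bottleneck 3, flow now 11.
Augment s→b→f→h→t: bottleneck 1, flow now 12.
Augment s→c→e→h→t: bottleneck 2, flow now 14.
No augmenting path remains; maximum flow = 14.
In the residual graph, reachable from s: {s, a, b, c, d, e, f, g, h}.
Min-cut edges: g→t (6), h→t (8); capacity 6 + 8 = 14.
This cut is saturated, so no flow can exceed 14.

14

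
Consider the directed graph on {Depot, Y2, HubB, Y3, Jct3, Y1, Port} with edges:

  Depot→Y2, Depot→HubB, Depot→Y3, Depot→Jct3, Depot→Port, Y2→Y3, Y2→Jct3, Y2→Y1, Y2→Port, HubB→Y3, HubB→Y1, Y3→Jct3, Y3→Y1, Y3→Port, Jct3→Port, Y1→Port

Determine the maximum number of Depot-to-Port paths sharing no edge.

5

Assign every edge capacity 1; by Menger, the answer equals the max flow.
Path Depot→Port (+1); total 1.
Path Depot→Y2→Port (+1); total 2.
Path Depot→Y3→Port (+1); total 3.
Path Depot→Jct3→Port (+1); total 4.
Path Depot→HubB→Y1→Port (+1); total 5.
No residual Depot→Port path; max flow = 5.
Certifying cut of size 5: {Depot→HubB, Depot→Jct3, Depot→Port, Depot→Y2, Depot→Y3}.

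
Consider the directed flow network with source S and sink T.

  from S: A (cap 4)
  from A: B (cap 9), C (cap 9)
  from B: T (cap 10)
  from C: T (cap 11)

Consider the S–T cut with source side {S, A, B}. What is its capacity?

19

Edges leaving {S, A, B}: A→C (9), B→T (10).
Cut capacity = 9 + 10 = 19.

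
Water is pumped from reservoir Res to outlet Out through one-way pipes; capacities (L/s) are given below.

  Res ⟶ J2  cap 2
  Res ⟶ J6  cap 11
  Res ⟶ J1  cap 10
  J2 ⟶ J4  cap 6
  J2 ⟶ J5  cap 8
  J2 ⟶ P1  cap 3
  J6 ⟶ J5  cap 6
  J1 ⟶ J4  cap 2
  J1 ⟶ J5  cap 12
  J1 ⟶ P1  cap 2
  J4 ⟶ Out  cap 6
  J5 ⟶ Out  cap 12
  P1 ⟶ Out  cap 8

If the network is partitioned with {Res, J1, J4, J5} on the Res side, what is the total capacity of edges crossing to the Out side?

Edges leaving {Res, J1, J4, J5}: Res→J2 (2), Res→J6 (11), J1→P1 (2), J4→Out (6), J5→Out (12).
Cut capacity = 2 + 11 + 2 + 6 + 12 = 33.

33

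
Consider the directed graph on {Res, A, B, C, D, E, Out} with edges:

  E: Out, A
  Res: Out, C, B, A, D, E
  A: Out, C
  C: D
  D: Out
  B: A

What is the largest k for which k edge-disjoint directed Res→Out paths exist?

Assign every edge capacity 1; by Menger, the answer equals the max flow.
Path Res→Out (+1); total 1.
Path Res→A→Out (+1); total 2.
Path Res→D→Out (+1); total 3.
Path Res→E→Out (+1); total 4.
No residual Res→Out path; max flow = 4.
Certifying cut of size 4: {A→Out, D→Out, Res→E, Res→Out}.

4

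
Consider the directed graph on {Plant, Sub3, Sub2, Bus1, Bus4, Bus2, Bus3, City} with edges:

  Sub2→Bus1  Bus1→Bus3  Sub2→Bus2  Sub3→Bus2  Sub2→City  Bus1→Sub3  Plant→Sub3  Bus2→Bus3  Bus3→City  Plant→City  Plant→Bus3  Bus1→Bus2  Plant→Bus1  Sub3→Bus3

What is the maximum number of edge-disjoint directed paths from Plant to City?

Assign every edge capacity 1; by Menger, the answer equals the max flow.
Path Plant→City (+1); total 1.
Path Plant→Bus3→City (+1); total 2.
No residual Plant→City path; max flow = 2.
Certifying cut of size 2: {Bus3→City, Plant→City}.

2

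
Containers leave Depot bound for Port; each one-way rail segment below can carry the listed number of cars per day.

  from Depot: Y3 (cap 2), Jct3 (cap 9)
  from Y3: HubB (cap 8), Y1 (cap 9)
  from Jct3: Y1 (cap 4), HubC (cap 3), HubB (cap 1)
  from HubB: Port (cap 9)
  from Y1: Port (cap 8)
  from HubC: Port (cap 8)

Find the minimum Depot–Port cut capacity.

Augment Depot→Y3→HubB→Port: bottleneck 2, flow now 2.
Augment Depot→Jct3→HubB→Port: bottleneck 1, flow now 3.
Augment Depot→Jct3→Y1→Port: bottleneck 4, flow now 7.
Augment Depot→Jct3→HubC→Port: bottleneck 3, flow now 10.
No augmenting path remains; maximum flow = 10.
By max-flow min-cut, the minimum cut capacity equals the max flow.
In the residual graph, reachable from Depot: {Depot, Jct3}.
Min-cut edges: Depot→Y3 (2), Jct3→HubB (1), Jct3→Y1 (4), Jct3→HubC (3); capacity 2 + 1 + 4 + 3 = 10.

10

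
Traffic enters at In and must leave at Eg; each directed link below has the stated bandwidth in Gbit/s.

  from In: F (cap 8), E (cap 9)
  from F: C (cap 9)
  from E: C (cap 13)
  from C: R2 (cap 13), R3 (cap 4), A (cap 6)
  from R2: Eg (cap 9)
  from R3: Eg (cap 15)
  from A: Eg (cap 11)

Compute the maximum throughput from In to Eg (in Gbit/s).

17

Augment In→F→C→R2→Eg: bottleneck 8, flow now 8.
Augment In→E→C→R2→Eg: bottleneck 1, flow now 9.
Augment In→E→C→R3→Eg: bottleneck 4, flow now 13.
Augment In→E→C→A→Eg: bottleneck 4, flow now 17.
No augmenting path remains; maximum flow = 17.
In the residual graph, reachable from In: {In}.
Min-cut edges: In→F (8), In→E (9); capacity 8 + 9 = 17.
This cut is saturated, so no flow can exceed 17.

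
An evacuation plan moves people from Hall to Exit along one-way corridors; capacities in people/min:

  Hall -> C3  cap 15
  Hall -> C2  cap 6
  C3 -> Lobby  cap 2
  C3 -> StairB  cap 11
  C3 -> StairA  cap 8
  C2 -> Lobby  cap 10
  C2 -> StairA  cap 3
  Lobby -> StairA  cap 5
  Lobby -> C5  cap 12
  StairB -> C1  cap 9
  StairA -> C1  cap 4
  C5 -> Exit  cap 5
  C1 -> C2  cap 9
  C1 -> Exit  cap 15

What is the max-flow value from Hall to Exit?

Augment Hall→C3→Lobby→C5→Exit: bottleneck 2, flow now 2.
Augment Hall→C3→StairB→C1→Exit: bottleneck 9, flow now 11.
Augment Hall→C3→StairA→C1→Exit: bottleneck 4, flow now 15.
Augment Hall→C2→Lobby→C5→Exit: bottleneck 3, flow now 18.
No augmenting path remains; maximum flow = 18.
In the residual graph, reachable from Hall: {Hall, C3, C2, Lobby, StairB, StairA, C5}.
Min-cut edges: StairB→C1 (9), StairA→C1 (4), C5→Exit (5); capacity 9 + 4 + 5 = 18.
This cut is saturated, so no flow can exceed 18.

18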